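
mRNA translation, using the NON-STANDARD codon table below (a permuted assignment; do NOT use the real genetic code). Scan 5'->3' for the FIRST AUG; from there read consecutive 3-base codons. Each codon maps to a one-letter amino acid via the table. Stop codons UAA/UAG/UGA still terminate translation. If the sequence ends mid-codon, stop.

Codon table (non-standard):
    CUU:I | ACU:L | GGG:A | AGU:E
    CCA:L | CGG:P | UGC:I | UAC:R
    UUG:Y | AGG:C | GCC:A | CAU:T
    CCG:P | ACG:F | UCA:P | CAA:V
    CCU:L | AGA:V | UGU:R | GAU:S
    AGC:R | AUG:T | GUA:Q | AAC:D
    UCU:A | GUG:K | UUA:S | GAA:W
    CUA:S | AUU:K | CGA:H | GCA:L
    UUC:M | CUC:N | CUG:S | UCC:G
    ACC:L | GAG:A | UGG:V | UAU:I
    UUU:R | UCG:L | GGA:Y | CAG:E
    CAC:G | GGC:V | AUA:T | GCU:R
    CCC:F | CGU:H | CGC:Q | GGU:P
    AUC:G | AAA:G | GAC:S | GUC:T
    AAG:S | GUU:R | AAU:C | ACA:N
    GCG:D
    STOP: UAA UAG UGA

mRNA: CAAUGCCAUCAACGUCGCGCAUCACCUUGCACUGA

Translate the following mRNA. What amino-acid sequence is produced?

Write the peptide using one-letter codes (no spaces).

start AUG at pos 2
pos 2: AUG -> T; peptide=T
pos 5: CCA -> L; peptide=TL
pos 8: UCA -> P; peptide=TLP
pos 11: ACG -> F; peptide=TLPF
pos 14: UCG -> L; peptide=TLPFL
pos 17: CGC -> Q; peptide=TLPFLQ
pos 20: AUC -> G; peptide=TLPFLQG
pos 23: ACC -> L; peptide=TLPFLQGL
pos 26: UUG -> Y; peptide=TLPFLQGLY
pos 29: CAC -> G; peptide=TLPFLQGLYG
pos 32: UGA -> STOP

Answer: TLPFLQGLYG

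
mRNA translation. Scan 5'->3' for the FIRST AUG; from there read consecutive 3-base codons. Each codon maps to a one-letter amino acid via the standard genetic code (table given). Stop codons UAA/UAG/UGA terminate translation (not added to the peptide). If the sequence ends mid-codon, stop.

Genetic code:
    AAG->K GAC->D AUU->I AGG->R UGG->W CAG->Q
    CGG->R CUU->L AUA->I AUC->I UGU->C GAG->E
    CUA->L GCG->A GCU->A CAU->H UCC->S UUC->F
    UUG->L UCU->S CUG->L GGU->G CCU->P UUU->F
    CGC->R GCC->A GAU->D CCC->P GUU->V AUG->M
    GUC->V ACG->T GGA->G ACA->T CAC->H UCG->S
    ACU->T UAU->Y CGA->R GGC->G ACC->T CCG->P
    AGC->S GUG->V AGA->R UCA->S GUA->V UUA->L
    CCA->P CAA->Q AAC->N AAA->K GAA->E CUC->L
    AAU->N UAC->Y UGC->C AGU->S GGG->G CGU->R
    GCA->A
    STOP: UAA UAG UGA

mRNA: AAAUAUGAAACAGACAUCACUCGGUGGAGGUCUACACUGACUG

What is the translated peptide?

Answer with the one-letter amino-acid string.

start AUG at pos 4
pos 4: AUG -> M; peptide=M
pos 7: AAA -> K; peptide=MK
pos 10: CAG -> Q; peptide=MKQ
pos 13: ACA -> T; peptide=MKQT
pos 16: UCA -> S; peptide=MKQTS
pos 19: CUC -> L; peptide=MKQTSL
pos 22: GGU -> G; peptide=MKQTSLG
pos 25: GGA -> G; peptide=MKQTSLGG
pos 28: GGU -> G; peptide=MKQTSLGGG
pos 31: CUA -> L; peptide=MKQTSLGGGL
pos 34: CAC -> H; peptide=MKQTSLGGGLH
pos 37: UGA -> STOP

Answer: MKQTSLGGGLH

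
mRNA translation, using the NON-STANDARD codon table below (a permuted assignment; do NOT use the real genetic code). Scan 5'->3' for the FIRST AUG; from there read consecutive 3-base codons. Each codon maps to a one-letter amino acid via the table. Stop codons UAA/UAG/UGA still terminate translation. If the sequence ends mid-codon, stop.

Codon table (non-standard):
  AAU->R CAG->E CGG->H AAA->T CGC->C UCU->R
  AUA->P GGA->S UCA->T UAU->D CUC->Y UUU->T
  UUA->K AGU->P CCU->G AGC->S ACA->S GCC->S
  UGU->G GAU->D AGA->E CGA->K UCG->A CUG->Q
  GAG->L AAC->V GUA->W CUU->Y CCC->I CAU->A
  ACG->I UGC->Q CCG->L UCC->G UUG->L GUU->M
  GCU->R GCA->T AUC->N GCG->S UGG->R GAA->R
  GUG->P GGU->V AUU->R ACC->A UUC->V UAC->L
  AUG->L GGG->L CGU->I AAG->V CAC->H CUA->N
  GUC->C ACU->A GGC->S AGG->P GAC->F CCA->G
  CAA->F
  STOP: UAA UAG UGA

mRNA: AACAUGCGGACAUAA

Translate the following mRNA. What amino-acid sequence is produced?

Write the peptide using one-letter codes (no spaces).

Answer: LHS

Derivation:
start AUG at pos 3
pos 3: AUG -> L; peptide=L
pos 6: CGG -> H; peptide=LH
pos 9: ACA -> S; peptide=LHS
pos 12: UAA -> STOP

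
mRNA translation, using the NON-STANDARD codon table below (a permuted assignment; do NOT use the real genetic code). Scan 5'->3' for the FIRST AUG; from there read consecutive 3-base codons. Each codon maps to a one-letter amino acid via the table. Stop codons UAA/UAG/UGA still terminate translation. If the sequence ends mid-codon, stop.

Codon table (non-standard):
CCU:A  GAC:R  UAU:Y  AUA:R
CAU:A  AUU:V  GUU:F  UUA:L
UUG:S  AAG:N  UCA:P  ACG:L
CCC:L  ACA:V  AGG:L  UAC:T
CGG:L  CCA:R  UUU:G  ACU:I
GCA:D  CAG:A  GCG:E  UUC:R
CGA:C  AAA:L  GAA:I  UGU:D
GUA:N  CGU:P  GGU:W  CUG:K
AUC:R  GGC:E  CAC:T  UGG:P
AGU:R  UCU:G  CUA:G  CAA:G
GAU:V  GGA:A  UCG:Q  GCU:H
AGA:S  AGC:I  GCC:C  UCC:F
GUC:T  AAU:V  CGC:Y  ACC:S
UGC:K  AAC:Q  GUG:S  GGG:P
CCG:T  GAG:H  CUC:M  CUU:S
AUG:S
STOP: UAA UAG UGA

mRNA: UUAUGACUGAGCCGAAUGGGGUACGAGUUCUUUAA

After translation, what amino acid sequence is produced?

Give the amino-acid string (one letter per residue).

start AUG at pos 2
pos 2: AUG -> S; peptide=S
pos 5: ACU -> I; peptide=SI
pos 8: GAG -> H; peptide=SIH
pos 11: CCG -> T; peptide=SIHT
pos 14: AAU -> V; peptide=SIHTV
pos 17: GGG -> P; peptide=SIHTVP
pos 20: GUA -> N; peptide=SIHTVPN
pos 23: CGA -> C; peptide=SIHTVPNC
pos 26: GUU -> F; peptide=SIHTVPNCF
pos 29: CUU -> S; peptide=SIHTVPNCFS
pos 32: UAA -> STOP

Answer: SIHTVPNCFS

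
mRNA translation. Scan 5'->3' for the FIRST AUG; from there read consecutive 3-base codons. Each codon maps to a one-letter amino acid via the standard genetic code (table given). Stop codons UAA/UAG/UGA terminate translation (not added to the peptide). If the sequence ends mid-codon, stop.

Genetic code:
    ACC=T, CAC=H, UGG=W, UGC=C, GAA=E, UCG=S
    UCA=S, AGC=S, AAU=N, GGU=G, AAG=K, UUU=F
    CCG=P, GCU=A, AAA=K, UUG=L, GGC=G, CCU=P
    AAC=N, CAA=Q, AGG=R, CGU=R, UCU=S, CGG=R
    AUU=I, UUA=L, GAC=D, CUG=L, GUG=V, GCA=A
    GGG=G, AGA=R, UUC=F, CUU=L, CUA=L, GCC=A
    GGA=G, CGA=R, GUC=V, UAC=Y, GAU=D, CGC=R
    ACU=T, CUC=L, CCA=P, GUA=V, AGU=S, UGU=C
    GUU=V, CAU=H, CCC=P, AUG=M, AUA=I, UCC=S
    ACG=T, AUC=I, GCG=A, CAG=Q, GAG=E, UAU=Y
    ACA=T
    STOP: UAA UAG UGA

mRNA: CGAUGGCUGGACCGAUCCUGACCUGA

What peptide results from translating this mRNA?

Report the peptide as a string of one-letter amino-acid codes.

Answer: MAGPILT

Derivation:
start AUG at pos 2
pos 2: AUG -> M; peptide=M
pos 5: GCU -> A; peptide=MA
pos 8: GGA -> G; peptide=MAG
pos 11: CCG -> P; peptide=MAGP
pos 14: AUC -> I; peptide=MAGPI
pos 17: CUG -> L; peptide=MAGPIL
pos 20: ACC -> T; peptide=MAGPILT
pos 23: UGA -> STOP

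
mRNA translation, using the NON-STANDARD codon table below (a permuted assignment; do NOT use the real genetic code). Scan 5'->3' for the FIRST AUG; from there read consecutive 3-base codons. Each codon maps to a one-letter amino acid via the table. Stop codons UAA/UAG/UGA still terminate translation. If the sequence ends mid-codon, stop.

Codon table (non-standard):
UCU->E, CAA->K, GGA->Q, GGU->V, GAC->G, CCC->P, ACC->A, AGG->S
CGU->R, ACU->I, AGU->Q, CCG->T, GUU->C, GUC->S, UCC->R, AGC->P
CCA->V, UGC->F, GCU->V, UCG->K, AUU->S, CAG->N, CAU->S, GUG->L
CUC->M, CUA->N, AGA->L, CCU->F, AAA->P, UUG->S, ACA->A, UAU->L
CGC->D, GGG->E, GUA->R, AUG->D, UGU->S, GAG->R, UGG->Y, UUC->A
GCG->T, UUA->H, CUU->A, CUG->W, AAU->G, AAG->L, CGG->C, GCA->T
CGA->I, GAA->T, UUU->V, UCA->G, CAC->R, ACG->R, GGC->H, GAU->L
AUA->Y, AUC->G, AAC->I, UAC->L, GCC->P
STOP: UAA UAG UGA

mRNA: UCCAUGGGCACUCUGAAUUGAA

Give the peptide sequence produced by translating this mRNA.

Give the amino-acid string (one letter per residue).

start AUG at pos 3
pos 3: AUG -> D; peptide=D
pos 6: GGC -> H; peptide=DH
pos 9: ACU -> I; peptide=DHI
pos 12: CUG -> W; peptide=DHIW
pos 15: AAU -> G; peptide=DHIWG
pos 18: UGA -> STOP

Answer: DHIWG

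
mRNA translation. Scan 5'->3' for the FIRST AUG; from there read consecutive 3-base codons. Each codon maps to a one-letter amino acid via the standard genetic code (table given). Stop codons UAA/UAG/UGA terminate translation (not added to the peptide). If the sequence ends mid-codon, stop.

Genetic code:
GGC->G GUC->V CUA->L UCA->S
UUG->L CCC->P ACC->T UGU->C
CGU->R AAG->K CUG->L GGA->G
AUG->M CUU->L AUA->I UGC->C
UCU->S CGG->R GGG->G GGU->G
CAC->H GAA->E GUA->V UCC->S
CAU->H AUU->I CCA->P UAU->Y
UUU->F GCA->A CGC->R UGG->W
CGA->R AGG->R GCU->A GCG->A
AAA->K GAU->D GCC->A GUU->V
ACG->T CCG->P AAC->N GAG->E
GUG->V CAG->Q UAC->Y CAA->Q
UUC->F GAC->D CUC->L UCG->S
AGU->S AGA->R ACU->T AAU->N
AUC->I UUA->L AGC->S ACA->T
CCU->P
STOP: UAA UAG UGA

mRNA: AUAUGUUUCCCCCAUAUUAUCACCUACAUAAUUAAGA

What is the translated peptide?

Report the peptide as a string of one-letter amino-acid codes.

Answer: MFPPYYHLHN

Derivation:
start AUG at pos 2
pos 2: AUG -> M; peptide=M
pos 5: UUU -> F; peptide=MF
pos 8: CCC -> P; peptide=MFP
pos 11: CCA -> P; peptide=MFPP
pos 14: UAU -> Y; peptide=MFPPY
pos 17: UAU -> Y; peptide=MFPPYY
pos 20: CAC -> H; peptide=MFPPYYH
pos 23: CUA -> L; peptide=MFPPYYHL
pos 26: CAU -> H; peptide=MFPPYYHLH
pos 29: AAU -> N; peptide=MFPPYYHLHN
pos 32: UAA -> STOP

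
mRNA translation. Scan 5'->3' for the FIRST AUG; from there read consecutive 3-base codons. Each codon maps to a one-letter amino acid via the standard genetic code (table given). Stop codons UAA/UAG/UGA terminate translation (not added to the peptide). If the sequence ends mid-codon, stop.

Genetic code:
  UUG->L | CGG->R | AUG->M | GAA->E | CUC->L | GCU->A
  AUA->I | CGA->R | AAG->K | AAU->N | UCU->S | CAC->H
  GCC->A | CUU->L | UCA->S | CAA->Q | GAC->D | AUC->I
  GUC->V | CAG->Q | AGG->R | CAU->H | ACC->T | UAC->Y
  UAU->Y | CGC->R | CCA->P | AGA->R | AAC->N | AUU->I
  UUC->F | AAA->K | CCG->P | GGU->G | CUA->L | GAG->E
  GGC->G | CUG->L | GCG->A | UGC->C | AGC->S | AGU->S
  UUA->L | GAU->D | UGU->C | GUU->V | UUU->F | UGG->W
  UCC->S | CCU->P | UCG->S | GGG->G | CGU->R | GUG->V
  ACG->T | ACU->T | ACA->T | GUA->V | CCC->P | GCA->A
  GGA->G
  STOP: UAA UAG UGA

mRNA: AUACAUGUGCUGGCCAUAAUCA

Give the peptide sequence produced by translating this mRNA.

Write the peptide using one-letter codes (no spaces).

Answer: MCWP

Derivation:
start AUG at pos 4
pos 4: AUG -> M; peptide=M
pos 7: UGC -> C; peptide=MC
pos 10: UGG -> W; peptide=MCW
pos 13: CCA -> P; peptide=MCWP
pos 16: UAA -> STOP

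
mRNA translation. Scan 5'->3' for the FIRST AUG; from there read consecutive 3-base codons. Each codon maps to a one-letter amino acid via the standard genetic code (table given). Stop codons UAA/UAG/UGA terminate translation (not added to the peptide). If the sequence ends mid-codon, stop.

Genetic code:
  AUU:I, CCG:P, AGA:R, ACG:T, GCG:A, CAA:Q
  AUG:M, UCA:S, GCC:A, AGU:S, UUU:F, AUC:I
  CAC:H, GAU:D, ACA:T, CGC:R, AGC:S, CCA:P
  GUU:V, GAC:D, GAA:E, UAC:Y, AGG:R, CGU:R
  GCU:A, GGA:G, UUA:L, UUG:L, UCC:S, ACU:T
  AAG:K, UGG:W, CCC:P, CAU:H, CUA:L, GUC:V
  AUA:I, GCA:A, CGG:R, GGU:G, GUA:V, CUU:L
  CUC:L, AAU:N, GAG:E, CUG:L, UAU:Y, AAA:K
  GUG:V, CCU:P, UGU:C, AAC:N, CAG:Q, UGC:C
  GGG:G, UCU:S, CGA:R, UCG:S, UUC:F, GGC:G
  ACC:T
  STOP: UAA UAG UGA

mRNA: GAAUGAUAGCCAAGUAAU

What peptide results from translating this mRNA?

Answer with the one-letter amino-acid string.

Answer: MIAK

Derivation:
start AUG at pos 2
pos 2: AUG -> M; peptide=M
pos 5: AUA -> I; peptide=MI
pos 8: GCC -> A; peptide=MIA
pos 11: AAG -> K; peptide=MIAK
pos 14: UAA -> STOP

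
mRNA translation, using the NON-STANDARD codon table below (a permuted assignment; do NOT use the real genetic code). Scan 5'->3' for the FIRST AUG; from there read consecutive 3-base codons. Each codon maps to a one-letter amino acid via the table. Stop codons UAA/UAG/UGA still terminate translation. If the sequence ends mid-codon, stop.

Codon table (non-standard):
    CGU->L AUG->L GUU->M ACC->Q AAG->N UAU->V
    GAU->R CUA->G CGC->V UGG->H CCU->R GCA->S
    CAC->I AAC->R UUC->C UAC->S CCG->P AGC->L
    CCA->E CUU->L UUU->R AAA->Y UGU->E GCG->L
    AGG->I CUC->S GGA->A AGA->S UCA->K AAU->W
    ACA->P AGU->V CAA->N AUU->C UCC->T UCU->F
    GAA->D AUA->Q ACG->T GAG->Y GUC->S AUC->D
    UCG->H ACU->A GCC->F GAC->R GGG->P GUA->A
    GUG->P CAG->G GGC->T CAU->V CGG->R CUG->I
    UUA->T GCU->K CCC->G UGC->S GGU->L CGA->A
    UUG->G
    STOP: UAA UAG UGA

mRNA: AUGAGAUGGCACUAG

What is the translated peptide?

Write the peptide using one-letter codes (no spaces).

start AUG at pos 0
pos 0: AUG -> L; peptide=L
pos 3: AGA -> S; peptide=LS
pos 6: UGG -> H; peptide=LSH
pos 9: CAC -> I; peptide=LSHI
pos 12: UAG -> STOP

Answer: LSHI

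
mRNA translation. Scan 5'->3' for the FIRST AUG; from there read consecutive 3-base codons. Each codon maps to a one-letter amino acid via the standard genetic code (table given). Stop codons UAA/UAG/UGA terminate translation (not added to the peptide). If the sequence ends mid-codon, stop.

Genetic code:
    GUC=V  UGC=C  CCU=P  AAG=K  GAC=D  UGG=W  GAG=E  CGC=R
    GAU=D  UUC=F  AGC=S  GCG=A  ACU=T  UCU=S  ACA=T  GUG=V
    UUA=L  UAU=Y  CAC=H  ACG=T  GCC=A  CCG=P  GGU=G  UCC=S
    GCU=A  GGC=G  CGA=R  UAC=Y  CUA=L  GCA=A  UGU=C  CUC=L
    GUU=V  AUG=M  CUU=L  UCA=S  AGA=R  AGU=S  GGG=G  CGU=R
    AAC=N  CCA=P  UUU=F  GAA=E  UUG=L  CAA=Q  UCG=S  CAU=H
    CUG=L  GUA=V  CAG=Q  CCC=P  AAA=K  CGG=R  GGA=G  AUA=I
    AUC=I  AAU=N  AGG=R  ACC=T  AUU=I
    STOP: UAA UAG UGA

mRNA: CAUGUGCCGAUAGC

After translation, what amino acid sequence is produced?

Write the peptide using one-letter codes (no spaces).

Answer: MCR

Derivation:
start AUG at pos 1
pos 1: AUG -> M; peptide=M
pos 4: UGC -> C; peptide=MC
pos 7: CGA -> R; peptide=MCR
pos 10: UAG -> STOP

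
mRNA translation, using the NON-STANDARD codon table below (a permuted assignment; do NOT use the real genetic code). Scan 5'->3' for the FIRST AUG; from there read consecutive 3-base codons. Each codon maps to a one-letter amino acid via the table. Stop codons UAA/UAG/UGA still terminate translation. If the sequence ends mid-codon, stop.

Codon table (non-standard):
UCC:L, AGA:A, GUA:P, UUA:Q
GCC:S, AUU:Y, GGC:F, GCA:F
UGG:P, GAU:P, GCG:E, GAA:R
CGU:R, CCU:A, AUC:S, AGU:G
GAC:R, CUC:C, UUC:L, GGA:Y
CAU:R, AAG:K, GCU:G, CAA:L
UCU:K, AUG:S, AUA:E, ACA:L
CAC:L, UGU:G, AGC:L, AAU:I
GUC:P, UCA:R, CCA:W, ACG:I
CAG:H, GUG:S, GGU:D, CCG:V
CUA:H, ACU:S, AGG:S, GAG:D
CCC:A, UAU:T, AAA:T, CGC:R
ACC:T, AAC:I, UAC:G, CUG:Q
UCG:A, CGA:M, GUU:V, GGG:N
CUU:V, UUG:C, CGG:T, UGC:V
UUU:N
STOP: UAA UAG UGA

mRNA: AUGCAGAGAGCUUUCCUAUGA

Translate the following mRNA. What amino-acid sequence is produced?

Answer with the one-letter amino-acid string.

Answer: SHAGLH

Derivation:
start AUG at pos 0
pos 0: AUG -> S; peptide=S
pos 3: CAG -> H; peptide=SH
pos 6: AGA -> A; peptide=SHA
pos 9: GCU -> G; peptide=SHAG
pos 12: UUC -> L; peptide=SHAGL
pos 15: CUA -> H; peptide=SHAGLH
pos 18: UGA -> STOP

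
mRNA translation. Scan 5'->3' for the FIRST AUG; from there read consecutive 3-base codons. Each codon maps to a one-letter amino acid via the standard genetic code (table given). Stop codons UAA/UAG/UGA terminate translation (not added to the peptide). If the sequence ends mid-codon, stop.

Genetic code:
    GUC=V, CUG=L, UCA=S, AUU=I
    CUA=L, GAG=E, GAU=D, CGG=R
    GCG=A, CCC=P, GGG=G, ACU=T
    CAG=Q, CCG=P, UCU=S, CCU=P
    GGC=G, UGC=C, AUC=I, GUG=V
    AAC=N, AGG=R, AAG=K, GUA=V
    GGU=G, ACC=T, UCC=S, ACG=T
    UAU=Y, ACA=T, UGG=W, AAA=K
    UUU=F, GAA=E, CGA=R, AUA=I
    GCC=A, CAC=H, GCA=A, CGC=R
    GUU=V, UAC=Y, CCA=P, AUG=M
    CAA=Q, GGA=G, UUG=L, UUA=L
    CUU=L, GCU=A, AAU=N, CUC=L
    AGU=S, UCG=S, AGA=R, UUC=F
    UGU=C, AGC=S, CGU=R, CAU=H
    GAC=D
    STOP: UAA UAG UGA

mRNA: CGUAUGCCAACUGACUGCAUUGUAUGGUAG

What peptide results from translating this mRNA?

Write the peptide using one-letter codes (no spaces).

Answer: MPTDCIVW

Derivation:
start AUG at pos 3
pos 3: AUG -> M; peptide=M
pos 6: CCA -> P; peptide=MP
pos 9: ACU -> T; peptide=MPT
pos 12: GAC -> D; peptide=MPTD
pos 15: UGC -> C; peptide=MPTDC
pos 18: AUU -> I; peptide=MPTDCI
pos 21: GUA -> V; peptide=MPTDCIV
pos 24: UGG -> W; peptide=MPTDCIVW
pos 27: UAG -> STOP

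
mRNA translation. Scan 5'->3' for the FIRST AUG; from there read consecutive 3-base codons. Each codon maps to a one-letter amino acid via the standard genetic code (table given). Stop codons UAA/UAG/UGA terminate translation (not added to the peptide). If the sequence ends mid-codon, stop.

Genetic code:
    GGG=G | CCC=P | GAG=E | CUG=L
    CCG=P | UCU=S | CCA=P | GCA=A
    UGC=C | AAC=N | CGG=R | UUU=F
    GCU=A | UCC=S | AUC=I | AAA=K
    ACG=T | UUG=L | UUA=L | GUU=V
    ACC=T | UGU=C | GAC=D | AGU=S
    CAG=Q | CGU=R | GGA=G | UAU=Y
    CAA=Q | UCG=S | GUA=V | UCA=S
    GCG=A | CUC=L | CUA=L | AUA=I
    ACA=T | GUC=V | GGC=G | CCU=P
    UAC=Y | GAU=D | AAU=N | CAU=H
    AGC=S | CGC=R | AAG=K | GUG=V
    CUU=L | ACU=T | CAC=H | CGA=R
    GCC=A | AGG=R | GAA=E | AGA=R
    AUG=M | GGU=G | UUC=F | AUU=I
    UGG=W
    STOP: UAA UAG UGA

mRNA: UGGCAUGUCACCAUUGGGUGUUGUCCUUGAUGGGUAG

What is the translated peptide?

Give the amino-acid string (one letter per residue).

start AUG at pos 4
pos 4: AUG -> M; peptide=M
pos 7: UCA -> S; peptide=MS
pos 10: CCA -> P; peptide=MSP
pos 13: UUG -> L; peptide=MSPL
pos 16: GGU -> G; peptide=MSPLG
pos 19: GUU -> V; peptide=MSPLGV
pos 22: GUC -> V; peptide=MSPLGVV
pos 25: CUU -> L; peptide=MSPLGVVL
pos 28: GAU -> D; peptide=MSPLGVVLD
pos 31: GGG -> G; peptide=MSPLGVVLDG
pos 34: UAG -> STOP

Answer: MSPLGVVLDG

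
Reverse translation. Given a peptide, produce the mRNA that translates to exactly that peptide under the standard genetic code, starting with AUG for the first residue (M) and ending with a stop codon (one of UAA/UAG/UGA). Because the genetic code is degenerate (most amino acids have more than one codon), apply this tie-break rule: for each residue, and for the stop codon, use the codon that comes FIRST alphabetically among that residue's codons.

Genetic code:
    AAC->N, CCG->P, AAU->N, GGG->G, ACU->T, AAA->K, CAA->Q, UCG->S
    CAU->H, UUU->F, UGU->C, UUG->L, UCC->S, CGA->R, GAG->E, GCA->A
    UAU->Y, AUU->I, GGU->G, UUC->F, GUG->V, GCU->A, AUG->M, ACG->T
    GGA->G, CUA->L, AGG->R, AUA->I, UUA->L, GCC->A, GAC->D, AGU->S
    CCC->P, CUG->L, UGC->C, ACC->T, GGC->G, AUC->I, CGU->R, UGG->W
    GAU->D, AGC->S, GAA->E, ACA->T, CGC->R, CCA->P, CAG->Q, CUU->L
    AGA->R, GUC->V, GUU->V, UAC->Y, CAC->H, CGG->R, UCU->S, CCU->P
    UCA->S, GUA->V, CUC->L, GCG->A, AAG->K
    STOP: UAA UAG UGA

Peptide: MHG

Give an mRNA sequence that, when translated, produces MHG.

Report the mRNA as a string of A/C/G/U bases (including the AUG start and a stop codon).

Answer: mRNA: AUGCACGGAUAA

Derivation:
residue 1: M -> AUG (start codon)
residue 2: H codons sorted = CAC,CAU -> pick first = CAC
residue 3: G codons sorted = GGA,GGC,GGG,GGU -> pick first = GGA
terminator: stop codons sorted = UAA,UAG,UGA -> pick first = UAA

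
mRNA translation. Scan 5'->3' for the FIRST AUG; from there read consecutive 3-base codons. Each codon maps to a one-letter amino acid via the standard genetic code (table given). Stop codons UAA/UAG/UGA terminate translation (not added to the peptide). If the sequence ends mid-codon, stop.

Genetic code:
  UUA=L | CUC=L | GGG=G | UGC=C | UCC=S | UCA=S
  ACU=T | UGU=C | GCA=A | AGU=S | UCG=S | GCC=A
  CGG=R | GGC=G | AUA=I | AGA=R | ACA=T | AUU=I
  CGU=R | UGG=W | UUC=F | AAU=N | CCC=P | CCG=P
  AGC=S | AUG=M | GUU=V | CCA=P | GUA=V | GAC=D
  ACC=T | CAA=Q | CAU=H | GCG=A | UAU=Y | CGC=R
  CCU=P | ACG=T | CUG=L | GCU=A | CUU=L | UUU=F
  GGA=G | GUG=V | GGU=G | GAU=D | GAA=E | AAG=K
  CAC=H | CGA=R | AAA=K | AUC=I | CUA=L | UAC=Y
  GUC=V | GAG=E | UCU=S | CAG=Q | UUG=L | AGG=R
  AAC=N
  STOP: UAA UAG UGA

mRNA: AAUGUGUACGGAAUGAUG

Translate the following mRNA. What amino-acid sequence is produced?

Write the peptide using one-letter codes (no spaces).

start AUG at pos 1
pos 1: AUG -> M; peptide=M
pos 4: UGU -> C; peptide=MC
pos 7: ACG -> T; peptide=MCT
pos 10: GAA -> E; peptide=MCTE
pos 13: UGA -> STOP

Answer: MCTE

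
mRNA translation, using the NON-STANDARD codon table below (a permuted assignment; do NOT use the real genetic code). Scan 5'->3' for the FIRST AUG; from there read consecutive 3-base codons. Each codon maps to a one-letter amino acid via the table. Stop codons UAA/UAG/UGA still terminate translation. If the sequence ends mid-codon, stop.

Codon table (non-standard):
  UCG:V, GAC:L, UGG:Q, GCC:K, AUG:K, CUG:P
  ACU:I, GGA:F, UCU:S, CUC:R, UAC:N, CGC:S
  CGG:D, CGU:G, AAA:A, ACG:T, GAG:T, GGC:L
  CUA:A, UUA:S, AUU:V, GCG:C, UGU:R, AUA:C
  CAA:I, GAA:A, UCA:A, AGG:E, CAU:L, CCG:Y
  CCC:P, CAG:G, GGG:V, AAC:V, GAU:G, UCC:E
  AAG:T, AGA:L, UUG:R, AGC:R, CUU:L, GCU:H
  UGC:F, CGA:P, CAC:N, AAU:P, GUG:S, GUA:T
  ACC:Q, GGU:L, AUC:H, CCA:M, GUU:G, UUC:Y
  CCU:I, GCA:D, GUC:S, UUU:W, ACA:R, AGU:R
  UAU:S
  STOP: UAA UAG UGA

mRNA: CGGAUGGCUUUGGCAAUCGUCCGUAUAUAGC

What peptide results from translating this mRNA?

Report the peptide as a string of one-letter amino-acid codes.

start AUG at pos 3
pos 3: AUG -> K; peptide=K
pos 6: GCU -> H; peptide=KH
pos 9: UUG -> R; peptide=KHR
pos 12: GCA -> D; peptide=KHRD
pos 15: AUC -> H; peptide=KHRDH
pos 18: GUC -> S; peptide=KHRDHS
pos 21: CGU -> G; peptide=KHRDHSG
pos 24: AUA -> C; peptide=KHRDHSGC
pos 27: UAG -> STOP

Answer: KHRDHSGC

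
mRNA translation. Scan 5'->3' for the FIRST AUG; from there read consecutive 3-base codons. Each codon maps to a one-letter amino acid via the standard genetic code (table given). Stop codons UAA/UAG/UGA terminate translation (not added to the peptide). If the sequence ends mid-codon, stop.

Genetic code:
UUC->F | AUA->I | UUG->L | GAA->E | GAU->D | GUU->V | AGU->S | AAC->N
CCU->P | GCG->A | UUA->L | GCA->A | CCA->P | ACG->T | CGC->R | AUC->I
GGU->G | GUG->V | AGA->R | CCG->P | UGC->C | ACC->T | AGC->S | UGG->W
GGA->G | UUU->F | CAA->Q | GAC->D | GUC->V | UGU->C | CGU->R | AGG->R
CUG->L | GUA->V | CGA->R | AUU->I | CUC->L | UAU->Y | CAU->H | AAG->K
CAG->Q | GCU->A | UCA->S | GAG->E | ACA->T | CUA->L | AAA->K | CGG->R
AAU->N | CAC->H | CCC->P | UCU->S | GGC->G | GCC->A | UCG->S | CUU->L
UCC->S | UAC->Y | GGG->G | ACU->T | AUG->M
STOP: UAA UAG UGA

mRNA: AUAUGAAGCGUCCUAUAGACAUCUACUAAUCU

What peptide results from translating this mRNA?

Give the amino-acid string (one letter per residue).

start AUG at pos 2
pos 2: AUG -> M; peptide=M
pos 5: AAG -> K; peptide=MK
pos 8: CGU -> R; peptide=MKR
pos 11: CCU -> P; peptide=MKRP
pos 14: AUA -> I; peptide=MKRPI
pos 17: GAC -> D; peptide=MKRPID
pos 20: AUC -> I; peptide=MKRPIDI
pos 23: UAC -> Y; peptide=MKRPIDIY
pos 26: UAA -> STOP

Answer: MKRPIDIY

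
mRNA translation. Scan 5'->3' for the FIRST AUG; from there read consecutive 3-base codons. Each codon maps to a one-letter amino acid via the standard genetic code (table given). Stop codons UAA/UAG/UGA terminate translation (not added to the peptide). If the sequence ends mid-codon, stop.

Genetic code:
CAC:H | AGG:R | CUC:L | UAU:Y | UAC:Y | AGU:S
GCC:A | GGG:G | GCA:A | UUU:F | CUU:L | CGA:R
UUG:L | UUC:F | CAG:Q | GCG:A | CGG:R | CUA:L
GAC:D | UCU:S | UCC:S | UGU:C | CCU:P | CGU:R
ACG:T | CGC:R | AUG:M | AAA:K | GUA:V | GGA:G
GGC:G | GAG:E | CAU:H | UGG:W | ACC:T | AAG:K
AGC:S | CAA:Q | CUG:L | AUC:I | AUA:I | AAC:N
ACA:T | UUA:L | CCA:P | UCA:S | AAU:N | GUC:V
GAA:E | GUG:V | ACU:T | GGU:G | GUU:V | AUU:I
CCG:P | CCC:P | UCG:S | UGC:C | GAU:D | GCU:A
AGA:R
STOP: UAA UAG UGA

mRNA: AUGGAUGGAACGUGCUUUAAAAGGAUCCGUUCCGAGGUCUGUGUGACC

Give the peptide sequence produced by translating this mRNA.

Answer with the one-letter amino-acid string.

start AUG at pos 0
pos 0: AUG -> M; peptide=M
pos 3: GAU -> D; peptide=MD
pos 6: GGA -> G; peptide=MDG
pos 9: ACG -> T; peptide=MDGT
pos 12: UGC -> C; peptide=MDGTC
pos 15: UUU -> F; peptide=MDGTCF
pos 18: AAA -> K; peptide=MDGTCFK
pos 21: AGG -> R; peptide=MDGTCFKR
pos 24: AUC -> I; peptide=MDGTCFKRI
pos 27: CGU -> R; peptide=MDGTCFKRIR
pos 30: UCC -> S; peptide=MDGTCFKRIRS
pos 33: GAG -> E; peptide=MDGTCFKRIRSE
pos 36: GUC -> V; peptide=MDGTCFKRIRSEV
pos 39: UGU -> C; peptide=MDGTCFKRIRSEVC
pos 42: GUG -> V; peptide=MDGTCFKRIRSEVCV
pos 45: ACC -> T; peptide=MDGTCFKRIRSEVCVT
pos 48: only 0 nt remain (<3), stop (end of mRNA)

Answer: MDGTCFKRIRSEVCVT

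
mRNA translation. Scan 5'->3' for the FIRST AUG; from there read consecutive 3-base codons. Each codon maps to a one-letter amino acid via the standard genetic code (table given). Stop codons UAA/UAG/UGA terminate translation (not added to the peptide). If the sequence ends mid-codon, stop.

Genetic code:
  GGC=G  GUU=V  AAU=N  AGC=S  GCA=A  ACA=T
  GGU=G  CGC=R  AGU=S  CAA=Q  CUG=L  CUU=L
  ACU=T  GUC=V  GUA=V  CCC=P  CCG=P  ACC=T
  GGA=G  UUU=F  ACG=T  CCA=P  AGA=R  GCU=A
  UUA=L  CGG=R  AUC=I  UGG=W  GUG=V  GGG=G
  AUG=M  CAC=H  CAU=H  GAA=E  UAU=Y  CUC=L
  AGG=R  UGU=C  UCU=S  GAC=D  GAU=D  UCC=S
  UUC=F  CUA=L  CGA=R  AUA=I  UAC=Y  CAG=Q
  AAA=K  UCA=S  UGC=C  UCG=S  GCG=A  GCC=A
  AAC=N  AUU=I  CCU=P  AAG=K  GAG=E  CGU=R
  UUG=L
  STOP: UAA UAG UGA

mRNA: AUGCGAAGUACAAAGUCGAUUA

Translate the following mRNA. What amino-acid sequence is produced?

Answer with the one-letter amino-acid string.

Answer: MRSTKSI

Derivation:
start AUG at pos 0
pos 0: AUG -> M; peptide=M
pos 3: CGA -> R; peptide=MR
pos 6: AGU -> S; peptide=MRS
pos 9: ACA -> T; peptide=MRST
pos 12: AAG -> K; peptide=MRSTK
pos 15: UCG -> S; peptide=MRSTKS
pos 18: AUU -> I; peptide=MRSTKSI
pos 21: only 1 nt remain (<3), stop (end of mRNA)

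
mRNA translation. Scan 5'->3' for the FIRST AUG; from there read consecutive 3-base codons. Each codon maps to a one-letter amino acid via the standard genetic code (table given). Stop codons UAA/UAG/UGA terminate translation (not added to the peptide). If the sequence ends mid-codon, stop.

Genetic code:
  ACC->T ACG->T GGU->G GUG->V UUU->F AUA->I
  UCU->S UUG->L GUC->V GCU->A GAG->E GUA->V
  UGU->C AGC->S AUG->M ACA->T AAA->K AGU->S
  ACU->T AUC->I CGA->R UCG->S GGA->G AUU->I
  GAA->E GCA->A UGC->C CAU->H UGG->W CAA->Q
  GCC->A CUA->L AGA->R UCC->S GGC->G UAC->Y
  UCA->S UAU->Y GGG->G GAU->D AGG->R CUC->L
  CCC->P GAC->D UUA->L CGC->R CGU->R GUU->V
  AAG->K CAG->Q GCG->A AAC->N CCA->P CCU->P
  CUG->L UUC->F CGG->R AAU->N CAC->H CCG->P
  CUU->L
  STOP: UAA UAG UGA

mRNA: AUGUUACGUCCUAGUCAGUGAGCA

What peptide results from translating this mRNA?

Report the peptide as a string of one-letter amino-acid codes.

Answer: MLRPSQ

Derivation:
start AUG at pos 0
pos 0: AUG -> M; peptide=M
pos 3: UUA -> L; peptide=ML
pos 6: CGU -> R; peptide=MLR
pos 9: CCU -> P; peptide=MLRP
pos 12: AGU -> S; peptide=MLRPS
pos 15: CAG -> Q; peptide=MLRPSQ
pos 18: UGA -> STOP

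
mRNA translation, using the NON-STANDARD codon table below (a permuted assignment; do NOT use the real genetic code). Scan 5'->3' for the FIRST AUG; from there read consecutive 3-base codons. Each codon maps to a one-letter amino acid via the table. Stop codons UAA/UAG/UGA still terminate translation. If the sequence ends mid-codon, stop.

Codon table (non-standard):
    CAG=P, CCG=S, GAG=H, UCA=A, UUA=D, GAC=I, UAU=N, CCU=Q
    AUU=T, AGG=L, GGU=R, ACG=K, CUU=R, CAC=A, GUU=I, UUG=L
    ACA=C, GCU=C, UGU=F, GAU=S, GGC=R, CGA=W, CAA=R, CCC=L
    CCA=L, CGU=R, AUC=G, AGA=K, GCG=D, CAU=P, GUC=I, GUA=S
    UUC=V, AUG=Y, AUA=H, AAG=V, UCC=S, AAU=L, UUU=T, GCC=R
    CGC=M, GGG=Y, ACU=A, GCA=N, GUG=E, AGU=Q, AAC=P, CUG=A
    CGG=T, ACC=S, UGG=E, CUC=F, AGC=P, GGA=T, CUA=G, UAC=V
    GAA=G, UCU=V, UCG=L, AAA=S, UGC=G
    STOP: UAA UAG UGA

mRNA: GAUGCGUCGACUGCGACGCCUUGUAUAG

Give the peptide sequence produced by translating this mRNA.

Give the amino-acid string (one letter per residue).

Answer: YRWAWMRS

Derivation:
start AUG at pos 1
pos 1: AUG -> Y; peptide=Y
pos 4: CGU -> R; peptide=YR
pos 7: CGA -> W; peptide=YRW
pos 10: CUG -> A; peptide=YRWA
pos 13: CGA -> W; peptide=YRWAW
pos 16: CGC -> M; peptide=YRWAWM
pos 19: CUU -> R; peptide=YRWAWMR
pos 22: GUA -> S; peptide=YRWAWMRS
pos 25: UAG -> STOP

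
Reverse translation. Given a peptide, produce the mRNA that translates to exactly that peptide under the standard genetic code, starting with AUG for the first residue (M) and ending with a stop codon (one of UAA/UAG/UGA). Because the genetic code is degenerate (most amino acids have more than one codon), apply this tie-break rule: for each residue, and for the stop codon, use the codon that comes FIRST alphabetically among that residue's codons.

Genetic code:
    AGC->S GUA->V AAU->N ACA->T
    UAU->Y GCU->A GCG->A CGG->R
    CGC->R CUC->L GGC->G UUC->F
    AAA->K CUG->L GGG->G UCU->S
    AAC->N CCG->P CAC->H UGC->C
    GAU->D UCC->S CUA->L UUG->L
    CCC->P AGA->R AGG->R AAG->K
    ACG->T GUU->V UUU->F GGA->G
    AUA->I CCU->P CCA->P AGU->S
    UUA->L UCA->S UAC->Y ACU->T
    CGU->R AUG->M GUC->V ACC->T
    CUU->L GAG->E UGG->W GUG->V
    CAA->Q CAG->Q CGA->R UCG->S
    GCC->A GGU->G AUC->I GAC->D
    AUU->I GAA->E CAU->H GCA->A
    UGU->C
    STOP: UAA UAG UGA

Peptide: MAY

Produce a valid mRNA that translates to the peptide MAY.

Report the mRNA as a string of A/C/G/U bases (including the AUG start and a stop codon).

Answer: mRNA: AUGGCAUACUAA

Derivation:
residue 1: M -> AUG (start codon)
residue 2: A codons sorted = GCA,GCC,GCG,GCU -> pick first = GCA
residue 3: Y codons sorted = UAC,UAU -> pick first = UAC
terminator: stop codons sorted = UAA,UAG,UGA -> pick first = UAA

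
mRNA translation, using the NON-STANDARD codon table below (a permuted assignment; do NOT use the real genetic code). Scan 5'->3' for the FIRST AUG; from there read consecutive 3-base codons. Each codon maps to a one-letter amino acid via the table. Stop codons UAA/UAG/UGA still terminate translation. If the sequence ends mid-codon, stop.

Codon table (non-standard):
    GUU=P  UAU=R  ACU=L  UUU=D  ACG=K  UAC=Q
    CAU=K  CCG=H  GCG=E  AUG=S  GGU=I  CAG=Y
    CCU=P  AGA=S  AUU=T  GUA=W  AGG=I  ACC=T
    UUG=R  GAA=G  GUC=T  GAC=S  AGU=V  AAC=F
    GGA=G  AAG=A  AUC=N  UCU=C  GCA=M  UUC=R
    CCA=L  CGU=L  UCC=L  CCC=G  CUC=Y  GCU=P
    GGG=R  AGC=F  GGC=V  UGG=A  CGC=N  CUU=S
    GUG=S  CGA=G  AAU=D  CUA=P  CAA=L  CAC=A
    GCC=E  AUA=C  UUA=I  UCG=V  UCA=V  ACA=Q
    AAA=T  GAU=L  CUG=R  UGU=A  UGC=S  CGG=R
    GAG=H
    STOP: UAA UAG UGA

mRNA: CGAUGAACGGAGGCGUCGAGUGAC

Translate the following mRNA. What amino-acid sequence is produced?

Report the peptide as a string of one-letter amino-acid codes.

start AUG at pos 2
pos 2: AUG -> S; peptide=S
pos 5: AAC -> F; peptide=SF
pos 8: GGA -> G; peptide=SFG
pos 11: GGC -> V; peptide=SFGV
pos 14: GUC -> T; peptide=SFGVT
pos 17: GAG -> H; peptide=SFGVTH
pos 20: UGA -> STOP

Answer: SFGVTH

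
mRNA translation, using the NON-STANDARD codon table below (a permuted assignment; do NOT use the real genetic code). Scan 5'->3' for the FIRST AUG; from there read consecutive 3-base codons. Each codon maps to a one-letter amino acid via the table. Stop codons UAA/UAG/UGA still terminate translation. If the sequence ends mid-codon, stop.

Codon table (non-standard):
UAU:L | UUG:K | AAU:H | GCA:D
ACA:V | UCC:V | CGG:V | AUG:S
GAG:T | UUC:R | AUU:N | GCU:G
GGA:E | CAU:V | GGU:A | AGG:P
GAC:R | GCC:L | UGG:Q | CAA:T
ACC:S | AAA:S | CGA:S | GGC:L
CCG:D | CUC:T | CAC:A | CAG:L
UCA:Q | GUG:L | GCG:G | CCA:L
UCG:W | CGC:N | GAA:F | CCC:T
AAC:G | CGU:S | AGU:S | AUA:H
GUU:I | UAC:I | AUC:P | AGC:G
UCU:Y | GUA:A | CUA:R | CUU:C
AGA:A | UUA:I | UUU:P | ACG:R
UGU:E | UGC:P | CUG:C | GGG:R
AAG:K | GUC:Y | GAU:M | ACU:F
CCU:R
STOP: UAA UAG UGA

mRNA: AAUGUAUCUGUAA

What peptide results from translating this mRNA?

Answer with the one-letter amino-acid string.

start AUG at pos 1
pos 1: AUG -> S; peptide=S
pos 4: UAU -> L; peptide=SL
pos 7: CUG -> C; peptide=SLC
pos 10: UAA -> STOP

Answer: SLC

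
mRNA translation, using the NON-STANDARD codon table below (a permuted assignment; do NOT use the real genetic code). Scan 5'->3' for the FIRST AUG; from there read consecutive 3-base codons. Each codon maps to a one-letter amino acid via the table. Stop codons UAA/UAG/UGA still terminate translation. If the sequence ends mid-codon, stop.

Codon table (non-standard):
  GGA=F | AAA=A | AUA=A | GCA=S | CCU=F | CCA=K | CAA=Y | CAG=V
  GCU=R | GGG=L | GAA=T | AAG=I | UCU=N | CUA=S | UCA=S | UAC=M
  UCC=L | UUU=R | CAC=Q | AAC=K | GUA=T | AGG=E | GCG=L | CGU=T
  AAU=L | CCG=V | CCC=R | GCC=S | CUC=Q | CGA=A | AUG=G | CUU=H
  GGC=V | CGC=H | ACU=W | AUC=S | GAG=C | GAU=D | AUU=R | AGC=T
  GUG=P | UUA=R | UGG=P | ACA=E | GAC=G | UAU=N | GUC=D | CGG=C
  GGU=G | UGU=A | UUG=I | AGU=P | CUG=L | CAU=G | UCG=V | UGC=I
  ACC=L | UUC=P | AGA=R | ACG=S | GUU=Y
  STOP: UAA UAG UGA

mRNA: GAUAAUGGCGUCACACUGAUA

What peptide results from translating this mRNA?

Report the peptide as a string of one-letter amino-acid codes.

start AUG at pos 4
pos 4: AUG -> G; peptide=G
pos 7: GCG -> L; peptide=GL
pos 10: UCA -> S; peptide=GLS
pos 13: CAC -> Q; peptide=GLSQ
pos 16: UGA -> STOP

Answer: GLSQ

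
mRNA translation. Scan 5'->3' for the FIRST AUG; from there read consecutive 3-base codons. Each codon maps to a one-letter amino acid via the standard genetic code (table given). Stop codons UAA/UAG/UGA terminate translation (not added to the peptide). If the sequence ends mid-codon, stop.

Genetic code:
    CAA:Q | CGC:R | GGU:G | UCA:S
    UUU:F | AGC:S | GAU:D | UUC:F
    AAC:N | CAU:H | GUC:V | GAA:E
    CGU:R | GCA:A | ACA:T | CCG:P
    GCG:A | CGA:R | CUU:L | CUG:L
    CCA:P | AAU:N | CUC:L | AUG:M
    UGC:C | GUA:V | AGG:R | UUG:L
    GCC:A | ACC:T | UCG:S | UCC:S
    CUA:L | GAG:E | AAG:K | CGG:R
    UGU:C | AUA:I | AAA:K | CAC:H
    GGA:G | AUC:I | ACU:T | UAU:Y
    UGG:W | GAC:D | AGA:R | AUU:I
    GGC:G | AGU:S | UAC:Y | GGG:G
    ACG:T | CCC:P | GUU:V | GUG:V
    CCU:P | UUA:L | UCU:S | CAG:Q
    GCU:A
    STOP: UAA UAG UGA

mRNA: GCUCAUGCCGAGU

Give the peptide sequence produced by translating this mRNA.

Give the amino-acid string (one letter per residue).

start AUG at pos 4
pos 4: AUG -> M; peptide=M
pos 7: CCG -> P; peptide=MP
pos 10: AGU -> S; peptide=MPS
pos 13: only 0 nt remain (<3), stop (end of mRNA)

Answer: MPS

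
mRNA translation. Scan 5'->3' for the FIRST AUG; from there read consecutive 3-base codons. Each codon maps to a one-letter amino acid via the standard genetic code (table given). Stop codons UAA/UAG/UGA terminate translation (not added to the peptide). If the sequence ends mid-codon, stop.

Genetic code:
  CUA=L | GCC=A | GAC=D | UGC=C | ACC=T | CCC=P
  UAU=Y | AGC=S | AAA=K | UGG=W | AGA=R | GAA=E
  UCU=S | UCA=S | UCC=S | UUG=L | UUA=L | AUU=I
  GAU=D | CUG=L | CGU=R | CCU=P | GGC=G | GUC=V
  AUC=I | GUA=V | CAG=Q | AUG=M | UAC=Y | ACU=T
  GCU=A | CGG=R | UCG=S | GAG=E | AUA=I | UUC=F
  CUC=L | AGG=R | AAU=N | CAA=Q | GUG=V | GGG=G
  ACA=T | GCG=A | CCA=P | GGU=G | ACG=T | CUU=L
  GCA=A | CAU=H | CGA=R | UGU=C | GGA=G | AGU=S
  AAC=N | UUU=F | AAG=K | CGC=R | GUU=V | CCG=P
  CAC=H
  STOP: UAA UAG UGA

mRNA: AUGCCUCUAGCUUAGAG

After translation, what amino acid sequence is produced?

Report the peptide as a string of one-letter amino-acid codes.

Answer: MPLA

Derivation:
start AUG at pos 0
pos 0: AUG -> M; peptide=M
pos 3: CCU -> P; peptide=MP
pos 6: CUA -> L; peptide=MPL
pos 9: GCU -> A; peptide=MPLA
pos 12: UAG -> STOP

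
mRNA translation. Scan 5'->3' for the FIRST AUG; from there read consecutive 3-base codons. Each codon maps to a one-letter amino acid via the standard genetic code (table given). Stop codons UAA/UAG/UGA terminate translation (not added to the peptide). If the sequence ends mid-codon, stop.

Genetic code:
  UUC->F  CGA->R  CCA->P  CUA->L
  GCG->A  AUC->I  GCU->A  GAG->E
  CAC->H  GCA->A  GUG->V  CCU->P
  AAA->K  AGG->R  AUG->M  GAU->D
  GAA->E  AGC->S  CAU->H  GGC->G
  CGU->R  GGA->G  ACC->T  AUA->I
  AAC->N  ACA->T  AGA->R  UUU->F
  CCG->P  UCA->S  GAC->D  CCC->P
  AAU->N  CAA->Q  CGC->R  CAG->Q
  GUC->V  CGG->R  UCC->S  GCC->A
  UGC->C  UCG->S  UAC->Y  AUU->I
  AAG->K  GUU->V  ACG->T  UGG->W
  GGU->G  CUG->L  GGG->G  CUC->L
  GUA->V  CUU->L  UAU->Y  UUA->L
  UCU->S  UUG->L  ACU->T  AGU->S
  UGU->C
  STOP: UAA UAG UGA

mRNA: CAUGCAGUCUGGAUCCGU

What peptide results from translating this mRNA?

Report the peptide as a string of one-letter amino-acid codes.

start AUG at pos 1
pos 1: AUG -> M; peptide=M
pos 4: CAG -> Q; peptide=MQ
pos 7: UCU -> S; peptide=MQS
pos 10: GGA -> G; peptide=MQSG
pos 13: UCC -> S; peptide=MQSGS
pos 16: only 2 nt remain (<3), stop (end of mRNA)

Answer: MQSGS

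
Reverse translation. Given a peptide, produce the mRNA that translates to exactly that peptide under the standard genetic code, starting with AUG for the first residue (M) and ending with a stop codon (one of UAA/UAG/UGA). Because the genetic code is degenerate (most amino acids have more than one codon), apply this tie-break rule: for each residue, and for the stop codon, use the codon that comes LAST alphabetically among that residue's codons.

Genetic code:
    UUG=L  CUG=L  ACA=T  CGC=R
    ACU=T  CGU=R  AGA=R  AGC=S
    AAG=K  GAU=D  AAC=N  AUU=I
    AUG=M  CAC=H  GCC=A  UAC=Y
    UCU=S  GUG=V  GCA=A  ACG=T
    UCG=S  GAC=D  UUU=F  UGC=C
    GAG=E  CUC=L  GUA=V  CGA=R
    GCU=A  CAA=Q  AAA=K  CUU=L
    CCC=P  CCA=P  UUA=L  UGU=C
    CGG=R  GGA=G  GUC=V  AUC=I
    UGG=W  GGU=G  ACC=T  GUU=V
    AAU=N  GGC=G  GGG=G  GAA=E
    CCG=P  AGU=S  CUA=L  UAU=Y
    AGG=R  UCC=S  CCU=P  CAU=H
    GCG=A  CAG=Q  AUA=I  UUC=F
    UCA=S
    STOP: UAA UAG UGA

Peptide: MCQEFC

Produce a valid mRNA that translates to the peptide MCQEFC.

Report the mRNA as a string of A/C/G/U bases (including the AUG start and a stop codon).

Answer: mRNA: AUGUGUCAGGAGUUUUGUUGA

Derivation:
residue 1: M -> AUG (start codon)
residue 2: C codons sorted = UGC,UGU -> pick last = UGU
residue 3: Q codons sorted = CAA,CAG -> pick last = CAG
residue 4: E codons sorted = GAA,GAG -> pick last = GAG
residue 5: F codons sorted = UUC,UUU -> pick last = UUU
residue 6: C codons sorted = UGC,UGU -> pick last = UGU
terminator: stop codons sorted = UAA,UAG,UGA -> pick last = UGA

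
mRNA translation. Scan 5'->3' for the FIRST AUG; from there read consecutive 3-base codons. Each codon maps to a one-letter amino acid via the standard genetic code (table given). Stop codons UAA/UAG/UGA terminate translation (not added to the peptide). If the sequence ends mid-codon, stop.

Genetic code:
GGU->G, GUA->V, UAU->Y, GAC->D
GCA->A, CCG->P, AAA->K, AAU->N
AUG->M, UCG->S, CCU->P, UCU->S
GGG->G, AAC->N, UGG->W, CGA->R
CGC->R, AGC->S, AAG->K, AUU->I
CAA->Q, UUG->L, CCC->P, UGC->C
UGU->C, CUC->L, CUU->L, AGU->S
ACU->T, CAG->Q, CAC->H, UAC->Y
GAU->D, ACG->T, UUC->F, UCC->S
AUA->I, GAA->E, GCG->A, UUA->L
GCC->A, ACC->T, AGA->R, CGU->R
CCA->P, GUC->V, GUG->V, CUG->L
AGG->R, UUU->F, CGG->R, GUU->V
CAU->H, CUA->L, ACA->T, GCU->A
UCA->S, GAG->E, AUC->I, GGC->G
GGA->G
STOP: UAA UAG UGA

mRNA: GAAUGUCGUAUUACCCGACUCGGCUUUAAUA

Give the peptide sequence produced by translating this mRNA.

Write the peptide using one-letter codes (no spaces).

Answer: MSYYPTRL

Derivation:
start AUG at pos 2
pos 2: AUG -> M; peptide=M
pos 5: UCG -> S; peptide=MS
pos 8: UAU -> Y; peptide=MSY
pos 11: UAC -> Y; peptide=MSYY
pos 14: CCG -> P; peptide=MSYYP
pos 17: ACU -> T; peptide=MSYYPT
pos 20: CGG -> R; peptide=MSYYPTR
pos 23: CUU -> L; peptide=MSYYPTRL
pos 26: UAA -> STOP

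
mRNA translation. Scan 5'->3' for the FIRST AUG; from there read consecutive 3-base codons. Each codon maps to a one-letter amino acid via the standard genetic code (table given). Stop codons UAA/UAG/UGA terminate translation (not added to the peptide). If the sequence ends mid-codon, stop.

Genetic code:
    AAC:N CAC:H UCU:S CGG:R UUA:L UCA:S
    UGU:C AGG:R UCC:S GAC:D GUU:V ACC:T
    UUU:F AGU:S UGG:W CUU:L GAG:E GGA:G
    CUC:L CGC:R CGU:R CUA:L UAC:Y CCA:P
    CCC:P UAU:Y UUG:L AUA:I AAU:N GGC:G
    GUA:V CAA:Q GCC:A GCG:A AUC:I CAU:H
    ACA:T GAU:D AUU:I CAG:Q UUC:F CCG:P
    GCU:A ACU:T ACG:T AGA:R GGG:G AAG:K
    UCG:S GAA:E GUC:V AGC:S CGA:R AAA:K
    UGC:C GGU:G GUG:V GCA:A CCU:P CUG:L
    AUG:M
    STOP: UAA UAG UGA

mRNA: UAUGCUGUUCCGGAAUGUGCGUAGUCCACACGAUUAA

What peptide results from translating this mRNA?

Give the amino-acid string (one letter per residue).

start AUG at pos 1
pos 1: AUG -> M; peptide=M
pos 4: CUG -> L; peptide=ML
pos 7: UUC -> F; peptide=MLF
pos 10: CGG -> R; peptide=MLFR
pos 13: AAU -> N; peptide=MLFRN
pos 16: GUG -> V; peptide=MLFRNV
pos 19: CGU -> R; peptide=MLFRNVR
pos 22: AGU -> S; peptide=MLFRNVRS
pos 25: CCA -> P; peptide=MLFRNVRSP
pos 28: CAC -> H; peptide=MLFRNVRSPH
pos 31: GAU -> D; peptide=MLFRNVRSPHD
pos 34: UAA -> STOP

Answer: MLFRNVRSPHD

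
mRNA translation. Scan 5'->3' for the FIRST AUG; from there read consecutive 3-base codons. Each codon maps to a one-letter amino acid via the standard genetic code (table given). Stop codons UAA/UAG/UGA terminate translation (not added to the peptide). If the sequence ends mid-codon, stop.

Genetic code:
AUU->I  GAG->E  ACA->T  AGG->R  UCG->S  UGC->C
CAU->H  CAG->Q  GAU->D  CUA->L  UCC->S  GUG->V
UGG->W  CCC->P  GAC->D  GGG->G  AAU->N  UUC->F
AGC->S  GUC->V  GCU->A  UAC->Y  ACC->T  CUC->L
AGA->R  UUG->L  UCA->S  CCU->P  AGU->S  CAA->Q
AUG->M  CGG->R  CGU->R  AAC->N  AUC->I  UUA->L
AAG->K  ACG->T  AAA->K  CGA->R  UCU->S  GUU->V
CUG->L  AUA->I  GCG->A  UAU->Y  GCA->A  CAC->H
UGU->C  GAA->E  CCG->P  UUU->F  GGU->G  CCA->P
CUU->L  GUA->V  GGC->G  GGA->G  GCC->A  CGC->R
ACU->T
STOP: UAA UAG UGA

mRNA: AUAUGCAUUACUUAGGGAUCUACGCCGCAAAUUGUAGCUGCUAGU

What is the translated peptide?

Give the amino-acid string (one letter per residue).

Answer: MHYLGIYAANCSC

Derivation:
start AUG at pos 2
pos 2: AUG -> M; peptide=M
pos 5: CAU -> H; peptide=MH
pos 8: UAC -> Y; peptide=MHY
pos 11: UUA -> L; peptide=MHYL
pos 14: GGG -> G; peptide=MHYLG
pos 17: AUC -> I; peptide=MHYLGI
pos 20: UAC -> Y; peptide=MHYLGIY
pos 23: GCC -> A; peptide=MHYLGIYA
pos 26: GCA -> A; peptide=MHYLGIYAA
pos 29: AAU -> N; peptide=MHYLGIYAAN
pos 32: UGU -> C; peptide=MHYLGIYAANC
pos 35: AGC -> S; peptide=MHYLGIYAANCS
pos 38: UGC -> C; peptide=MHYLGIYAANCSC
pos 41: UAG -> STOP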